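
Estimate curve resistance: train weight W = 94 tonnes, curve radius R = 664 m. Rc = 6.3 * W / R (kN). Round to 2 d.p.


Rc = 6.3 * W / R
Rc = 6.3 * 94 / 664
Rc = 592.2 / 664
Rc = 0.89 kN

0.89


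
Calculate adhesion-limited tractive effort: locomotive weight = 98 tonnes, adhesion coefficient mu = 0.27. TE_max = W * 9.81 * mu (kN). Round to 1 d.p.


TE_max = W * g * mu
TE_max = 98 * 9.81 * 0.27
TE_max = 961.38 * 0.27
TE_max = 259.6 kN

259.6


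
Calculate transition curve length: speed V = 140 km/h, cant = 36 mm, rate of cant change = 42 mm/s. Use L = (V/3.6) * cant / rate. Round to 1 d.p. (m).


Convert speed: V = 140 / 3.6 = 38.8889 m/s
L = 38.8889 * 36 / 42
L = 1400.0 / 42
L = 33.3 m

33.3


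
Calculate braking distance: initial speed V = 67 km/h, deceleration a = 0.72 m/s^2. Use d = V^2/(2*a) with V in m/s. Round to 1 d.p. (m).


Convert speed: V = 67 / 3.6 = 18.6111 m/s
V^2 = 346.3735
d = 346.3735 / (2 * 0.72)
d = 346.3735 / 1.44
d = 240.5 m

240.5


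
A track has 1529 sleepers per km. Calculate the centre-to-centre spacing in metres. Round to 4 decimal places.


Spacing = 1000 m / number of sleepers
Spacing = 1000 / 1529
Spacing = 0.6540 m

0.6540


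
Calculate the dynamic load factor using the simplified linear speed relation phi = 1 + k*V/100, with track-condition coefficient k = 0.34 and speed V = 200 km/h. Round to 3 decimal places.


phi = 1 + k * V / 100
phi = 1 + 0.34 * 200 / 100
phi = 1 + 0.68
phi = 1.680

1.680


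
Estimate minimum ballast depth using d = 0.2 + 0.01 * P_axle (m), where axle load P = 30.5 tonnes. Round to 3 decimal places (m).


d = 0.2 + 0.01 * 30.5
d = 0.2 + 0.305
d = 0.505 m

0.505


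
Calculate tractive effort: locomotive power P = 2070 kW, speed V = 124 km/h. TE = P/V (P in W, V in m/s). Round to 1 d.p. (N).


Convert: P = 2070 kW = 2070000 W
V = 124 / 3.6 = 34.4444 m/s
TE = 2070000 / 34.4444
TE = 60096.8 N

60096.8


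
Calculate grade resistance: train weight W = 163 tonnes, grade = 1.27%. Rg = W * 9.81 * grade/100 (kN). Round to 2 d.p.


Rg = W * 9.81 * grade / 100
Rg = 163 * 9.81 * 1.27 / 100
Rg = 1599.03 * 0.0127
Rg = 20.31 kN

20.31


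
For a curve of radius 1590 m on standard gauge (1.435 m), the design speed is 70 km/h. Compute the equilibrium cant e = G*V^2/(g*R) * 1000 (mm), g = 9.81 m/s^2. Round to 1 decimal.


Convert speed: V = 70 / 3.6 = 19.4444 m/s
Apply formula: e = 1.435 * 19.4444^2 / (9.81 * 1590)
e = 1.435 * 378.0864 / 15597.9
e = 0.034784 m = 34.8 mm

34.8


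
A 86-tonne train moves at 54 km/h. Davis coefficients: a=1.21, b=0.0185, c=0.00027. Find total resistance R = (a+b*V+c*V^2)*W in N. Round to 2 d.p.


b*V = 0.0185 * 54 = 0.999
c*V^2 = 0.00027 * 2916 = 0.78732
R_per_t = 1.21 + 0.999 + 0.78732 = 2.99632 N/t
R_total = 2.99632 * 86 = 257.68 N

257.68


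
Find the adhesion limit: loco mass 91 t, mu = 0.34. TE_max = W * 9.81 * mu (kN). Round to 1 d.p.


TE_max = W * g * mu
TE_max = 91 * 9.81 * 0.34
TE_max = 892.71 * 0.34
TE_max = 303.5 kN

303.5


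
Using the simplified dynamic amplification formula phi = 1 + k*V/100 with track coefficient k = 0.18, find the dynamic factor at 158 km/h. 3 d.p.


phi = 1 + k * V / 100
phi = 1 + 0.18 * 158 / 100
phi = 1 + 0.2844
phi = 1.284

1.284


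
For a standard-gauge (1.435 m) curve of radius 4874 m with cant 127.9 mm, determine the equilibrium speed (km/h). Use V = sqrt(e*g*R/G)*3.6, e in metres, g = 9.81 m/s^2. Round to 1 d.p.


Convert cant: e = 127.9 mm = 0.1279 m
V_ms = sqrt(0.1279 * 9.81 * 4874 / 1.435)
V_ms = sqrt(4261.604826) = 65.281 m/s
V = 65.281 * 3.6 = 235.0 km/h

235.0


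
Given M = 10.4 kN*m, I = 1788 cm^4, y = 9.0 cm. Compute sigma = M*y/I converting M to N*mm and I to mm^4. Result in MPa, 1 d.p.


Convert units:
M = 10.4 kN*m = 10400000 N*mm
y = 9.0 cm = 90 mm
I = 1788 cm^4 = 17880000 mm^4
sigma = 10400000 * 90 / 17880000
sigma = 52.3 MPa

52.3


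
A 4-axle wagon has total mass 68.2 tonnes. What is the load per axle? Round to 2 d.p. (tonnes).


Load per axle = total weight / number of axles
Load = 68.2 / 4
Load = 17.05 tonnes

17.05


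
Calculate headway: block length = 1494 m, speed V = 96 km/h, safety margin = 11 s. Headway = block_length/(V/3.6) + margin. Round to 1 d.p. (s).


V = 96 / 3.6 = 26.6667 m/s
Block traversal time = 1494 / 26.6667 = 56.025 s
Headway = 56.025 + 11
Headway = 67.0 s

67.0


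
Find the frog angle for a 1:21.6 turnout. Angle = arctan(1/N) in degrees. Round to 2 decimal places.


1/N = 1/21.6 = 0.046296
angle = arctan(0.046296) = 0.046263 rad
angle = 0.046263 * 180/pi = 2.65 degrees

2.65


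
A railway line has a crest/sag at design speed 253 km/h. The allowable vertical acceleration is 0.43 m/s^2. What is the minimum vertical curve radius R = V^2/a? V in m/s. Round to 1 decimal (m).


Convert speed: V = 253 / 3.6 = 70.2778 m/s
V^2 = 4938.966 m^2/s^2
R_v = 4938.966 / 0.43
R_v = 11486.0 m

11486.0


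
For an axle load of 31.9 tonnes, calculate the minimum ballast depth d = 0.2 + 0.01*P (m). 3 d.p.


d = 0.2 + 0.01 * 31.9
d = 0.2 + 0.319
d = 0.519 m

0.519


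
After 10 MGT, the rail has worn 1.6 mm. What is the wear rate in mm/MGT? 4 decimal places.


Wear rate = total wear / cumulative tonnage
Rate = 1.6 / 10
Rate = 0.1600 mm/MGT

0.1600


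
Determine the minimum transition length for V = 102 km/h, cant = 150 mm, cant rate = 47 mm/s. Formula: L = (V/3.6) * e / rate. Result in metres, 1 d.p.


Convert speed: V = 102 / 3.6 = 28.3333 m/s
L = 28.3333 * 150 / 47
L = 4250.0 / 47
L = 90.4 m

90.4


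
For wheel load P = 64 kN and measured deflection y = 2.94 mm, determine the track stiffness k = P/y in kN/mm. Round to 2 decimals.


Track stiffness k = P / y
k = 64 / 2.94
k = 21.77 kN/mm

21.77


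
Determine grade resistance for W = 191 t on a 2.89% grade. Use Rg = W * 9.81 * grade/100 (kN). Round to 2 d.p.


Rg = W * 9.81 * grade / 100
Rg = 191 * 9.81 * 2.89 / 100
Rg = 1873.71 * 0.0289
Rg = 54.15 kN

54.15


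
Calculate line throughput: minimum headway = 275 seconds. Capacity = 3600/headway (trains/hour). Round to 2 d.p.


Capacity = 3600 / headway
Capacity = 3600 / 275
Capacity = 13.09 trains/hour

13.09


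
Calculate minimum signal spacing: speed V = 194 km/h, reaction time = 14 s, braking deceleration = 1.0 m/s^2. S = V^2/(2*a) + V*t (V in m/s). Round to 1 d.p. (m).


V = 194 / 3.6 = 53.8889 m/s
Braking distance = 53.8889^2 / (2*1.0) = 1452.0062 m
Sighting distance = 53.8889 * 14 = 754.4444 m
S = 1452.0062 + 754.4444 = 2206.5 m

2206.5


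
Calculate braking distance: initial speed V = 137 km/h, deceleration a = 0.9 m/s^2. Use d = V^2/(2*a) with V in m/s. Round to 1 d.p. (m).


Convert speed: V = 137 / 3.6 = 38.0556 m/s
V^2 = 1448.2253
d = 1448.2253 / (2 * 0.9)
d = 1448.2253 / 1.8
d = 804.6 m

804.6


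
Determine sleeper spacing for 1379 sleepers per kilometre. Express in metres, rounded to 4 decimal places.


Spacing = 1000 m / number of sleepers
Spacing = 1000 / 1379
Spacing = 0.7252 m

0.7252


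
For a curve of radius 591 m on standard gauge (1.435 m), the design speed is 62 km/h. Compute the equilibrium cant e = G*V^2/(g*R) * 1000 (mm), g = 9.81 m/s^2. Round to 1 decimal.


Convert speed: V = 62 / 3.6 = 17.2222 m/s
Apply formula: e = 1.435 * 17.2222^2 / (9.81 * 591)
e = 1.435 * 296.6049 / 5797.71
e = 0.073413 m = 73.4 mm

73.4


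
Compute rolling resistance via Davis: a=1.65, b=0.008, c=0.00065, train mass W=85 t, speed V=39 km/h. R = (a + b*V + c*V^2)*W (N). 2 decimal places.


b*V = 0.008 * 39 = 0.312
c*V^2 = 0.00065 * 1521 = 0.98865
R_per_t = 1.65 + 0.312 + 0.98865 = 2.95065 N/t
R_total = 2.95065 * 85 = 250.81 N

250.81


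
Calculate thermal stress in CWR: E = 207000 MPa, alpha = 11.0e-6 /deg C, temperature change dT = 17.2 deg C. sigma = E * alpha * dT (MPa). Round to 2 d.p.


sigma = E * alpha * dT
sigma = 207000 * 11.0e-6 * 17.2
sigma = 2.277 * 17.2
sigma = 39.16 MPa

39.16


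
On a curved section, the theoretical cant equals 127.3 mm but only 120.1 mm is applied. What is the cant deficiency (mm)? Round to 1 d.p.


Cant deficiency = equilibrium cant - actual cant
CD = 127.3 - 120.1
CD = 7.2 mm

7.2


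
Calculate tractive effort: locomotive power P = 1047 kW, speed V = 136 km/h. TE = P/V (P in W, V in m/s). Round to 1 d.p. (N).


Convert: P = 1047 kW = 1047000 W
V = 136 / 3.6 = 37.7778 m/s
TE = 1047000 / 37.7778
TE = 27714.7 N

27714.7


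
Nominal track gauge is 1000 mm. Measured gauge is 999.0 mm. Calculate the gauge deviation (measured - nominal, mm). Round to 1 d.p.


Deviation = measured - nominal
Deviation = 999.0 - 1000
Deviation = -1.0 mm

-1.0


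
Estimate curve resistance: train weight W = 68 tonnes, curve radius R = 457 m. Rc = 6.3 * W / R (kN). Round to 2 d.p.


Rc = 6.3 * W / R
Rc = 6.3 * 68 / 457
Rc = 428.4 / 457
Rc = 0.94 kN

0.94


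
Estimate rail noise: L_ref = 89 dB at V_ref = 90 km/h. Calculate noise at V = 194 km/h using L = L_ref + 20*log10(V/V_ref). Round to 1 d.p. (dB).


V/V_ref = 194 / 90 = 2.155556
log10(2.155556) = 0.333559
20 * 0.333559 = 6.6712
L = 89 + 6.6712 = 95.7 dB

95.7


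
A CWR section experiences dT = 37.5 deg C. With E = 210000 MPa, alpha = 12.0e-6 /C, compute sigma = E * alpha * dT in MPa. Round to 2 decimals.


sigma = E * alpha * dT
sigma = 210000 * 12.0e-6 * 37.5
sigma = 2.52 * 37.5
sigma = 94.50 MPa

94.50


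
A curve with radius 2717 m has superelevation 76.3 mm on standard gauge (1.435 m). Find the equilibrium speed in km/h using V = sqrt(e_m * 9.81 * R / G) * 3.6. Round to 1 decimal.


Convert cant: e = 76.3 mm = 0.0763 m
V_ms = sqrt(0.0763 * 9.81 * 2717 / 1.435)
V_ms = sqrt(1417.200454) = 37.6457 m/s
V = 37.6457 * 3.6 = 135.5 km/h

135.5


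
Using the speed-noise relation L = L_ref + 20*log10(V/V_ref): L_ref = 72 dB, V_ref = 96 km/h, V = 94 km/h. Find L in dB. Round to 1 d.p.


V/V_ref = 94 / 96 = 0.979167
log10(0.979167) = -0.009143
20 * -0.009143 = -0.1829
L = 72 + -0.1829 = 71.8 dB

71.8


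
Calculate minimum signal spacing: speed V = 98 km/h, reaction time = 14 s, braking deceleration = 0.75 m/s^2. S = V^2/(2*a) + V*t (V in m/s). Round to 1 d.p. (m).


V = 98 / 3.6 = 27.2222 m/s
Braking distance = 27.2222^2 / (2*0.75) = 494.0329 m
Sighting distance = 27.2222 * 14 = 381.1111 m
S = 494.0329 + 381.1111 = 875.1 m

875.1


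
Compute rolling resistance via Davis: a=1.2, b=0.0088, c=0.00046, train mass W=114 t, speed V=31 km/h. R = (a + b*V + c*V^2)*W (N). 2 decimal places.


b*V = 0.0088 * 31 = 0.2728
c*V^2 = 0.00046 * 961 = 0.44206
R_per_t = 1.2 + 0.2728 + 0.44206 = 1.91486 N/t
R_total = 1.91486 * 114 = 218.29 N

218.29


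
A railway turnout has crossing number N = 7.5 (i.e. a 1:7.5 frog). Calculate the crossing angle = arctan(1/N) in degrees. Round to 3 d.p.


1/N = 1/7.5 = 0.133333
angle = arctan(0.133333) = 0.132552 rad
angle = 0.132552 * 180/pi = 7.595 degrees

7.595


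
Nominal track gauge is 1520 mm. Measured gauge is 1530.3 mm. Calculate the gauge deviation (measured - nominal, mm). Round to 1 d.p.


Deviation = measured - nominal
Deviation = 1530.3 - 1520
Deviation = 10.3 mm

10.3


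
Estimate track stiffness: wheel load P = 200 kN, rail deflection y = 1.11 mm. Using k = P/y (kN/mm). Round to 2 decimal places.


Track stiffness k = P / y
k = 200 / 1.11
k = 180.18 kN/mm

180.18


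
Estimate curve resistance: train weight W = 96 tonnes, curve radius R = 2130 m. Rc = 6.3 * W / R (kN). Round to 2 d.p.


Rc = 6.3 * W / R
Rc = 6.3 * 96 / 2130
Rc = 604.8 / 2130
Rc = 0.28 kN

0.28


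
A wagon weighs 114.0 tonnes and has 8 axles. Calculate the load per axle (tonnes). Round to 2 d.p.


Load per axle = total weight / number of axles
Load = 114.0 / 8
Load = 14.25 tonnes

14.25


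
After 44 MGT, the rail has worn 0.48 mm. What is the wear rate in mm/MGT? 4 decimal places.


Wear rate = total wear / cumulative tonnage
Rate = 0.48 / 44
Rate = 0.0109 mm/MGT

0.0109


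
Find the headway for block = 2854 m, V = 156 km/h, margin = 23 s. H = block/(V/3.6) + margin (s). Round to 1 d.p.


V = 156 / 3.6 = 43.3333 m/s
Block traversal time = 2854 / 43.3333 = 65.8615 s
Headway = 65.8615 + 23
Headway = 88.9 s

88.9


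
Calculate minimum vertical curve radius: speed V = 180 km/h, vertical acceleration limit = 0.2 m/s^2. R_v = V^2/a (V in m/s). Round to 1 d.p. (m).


Convert speed: V = 180 / 3.6 = 50.0 m/s
V^2 = 2500.0 m^2/s^2
R_v = 2500.0 / 0.2
R_v = 12500.0 m

12500.0


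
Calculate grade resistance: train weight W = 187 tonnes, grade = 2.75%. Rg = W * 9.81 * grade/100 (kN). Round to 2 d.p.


Rg = W * 9.81 * grade / 100
Rg = 187 * 9.81 * 2.75 / 100
Rg = 1834.47 * 0.0275
Rg = 50.45 kN

50.45


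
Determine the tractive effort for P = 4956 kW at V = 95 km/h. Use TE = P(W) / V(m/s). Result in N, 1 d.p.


Convert: P = 4956 kW = 4956000 W
V = 95 / 3.6 = 26.3889 m/s
TE = 4956000 / 26.3889
TE = 187806.3 N

187806.3


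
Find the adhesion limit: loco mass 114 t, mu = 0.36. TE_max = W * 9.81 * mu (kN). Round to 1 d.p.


TE_max = W * g * mu
TE_max = 114 * 9.81 * 0.36
TE_max = 1118.34 * 0.36
TE_max = 402.6 kN

402.6


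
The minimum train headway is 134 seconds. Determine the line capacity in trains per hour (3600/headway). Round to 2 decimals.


Capacity = 3600 / headway
Capacity = 3600 / 134
Capacity = 26.87 trains/hour

26.87


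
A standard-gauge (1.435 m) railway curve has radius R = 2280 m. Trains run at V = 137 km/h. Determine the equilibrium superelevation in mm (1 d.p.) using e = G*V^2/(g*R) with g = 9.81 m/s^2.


Convert speed: V = 137 / 3.6 = 38.0556 m/s
Apply formula: e = 1.435 * 38.0556^2 / (9.81 * 2280)
e = 1.435 * 1448.2253 / 22366.8
e = 0.092915 m = 92.9 mm

92.9


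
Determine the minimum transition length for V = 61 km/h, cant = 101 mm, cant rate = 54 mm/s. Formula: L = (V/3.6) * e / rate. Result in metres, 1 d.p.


Convert speed: V = 61 / 3.6 = 16.9444 m/s
L = 16.9444 * 101 / 54
L = 1711.3889 / 54
L = 31.7 m

31.7


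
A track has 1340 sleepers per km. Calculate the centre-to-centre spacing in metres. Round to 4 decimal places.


Spacing = 1000 m / number of sleepers
Spacing = 1000 / 1340
Spacing = 0.7463 m

0.7463


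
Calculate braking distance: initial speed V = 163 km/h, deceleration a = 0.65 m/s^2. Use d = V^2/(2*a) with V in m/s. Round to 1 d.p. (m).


Convert speed: V = 163 / 3.6 = 45.2778 m/s
V^2 = 2050.0772
d = 2050.0772 / (2 * 0.65)
d = 2050.0772 / 1.3
d = 1577.0 m

1577.0


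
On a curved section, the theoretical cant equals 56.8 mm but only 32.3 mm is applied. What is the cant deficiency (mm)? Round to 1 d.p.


Cant deficiency = equilibrium cant - actual cant
CD = 56.8 - 32.3
CD = 24.5 mm

24.5


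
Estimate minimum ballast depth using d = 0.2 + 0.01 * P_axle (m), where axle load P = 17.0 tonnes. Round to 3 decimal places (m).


d = 0.2 + 0.01 * 17.0
d = 0.2 + 0.17
d = 0.370 m

0.370


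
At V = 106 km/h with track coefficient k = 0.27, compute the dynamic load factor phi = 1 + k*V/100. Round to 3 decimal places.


phi = 1 + k * V / 100
phi = 1 + 0.27 * 106 / 100
phi = 1 + 0.2862
phi = 1.286

1.286


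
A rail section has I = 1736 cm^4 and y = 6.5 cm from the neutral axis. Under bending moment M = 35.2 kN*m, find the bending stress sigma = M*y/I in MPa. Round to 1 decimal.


Convert units:
M = 35.2 kN*m = 35200000 N*mm
y = 6.5 cm = 65 mm
I = 1736 cm^4 = 17360000 mm^4
sigma = 35200000 * 65 / 17360000
sigma = 131.8 MPa

131.8


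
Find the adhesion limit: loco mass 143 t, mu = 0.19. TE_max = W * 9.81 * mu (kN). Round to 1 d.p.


TE_max = W * g * mu
TE_max = 143 * 9.81 * 0.19
TE_max = 1402.83 * 0.19
TE_max = 266.5 kN

266.5


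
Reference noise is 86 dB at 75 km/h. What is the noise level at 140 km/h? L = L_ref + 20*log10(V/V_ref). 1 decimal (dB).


V/V_ref = 140 / 75 = 1.866667
log10(1.866667) = 0.271067
20 * 0.271067 = 5.4213
L = 86 + 5.4213 = 91.4 dB

91.4


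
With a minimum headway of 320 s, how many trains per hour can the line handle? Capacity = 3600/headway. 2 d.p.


Capacity = 3600 / headway
Capacity = 3600 / 320
Capacity = 11.25 trains/hour

11.25


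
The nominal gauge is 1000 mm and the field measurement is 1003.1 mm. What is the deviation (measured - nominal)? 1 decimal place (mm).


Deviation = measured - nominal
Deviation = 1003.1 - 1000
Deviation = 3.1 mm

3.1


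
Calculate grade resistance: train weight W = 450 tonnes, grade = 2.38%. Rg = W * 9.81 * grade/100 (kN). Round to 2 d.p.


Rg = W * 9.81 * grade / 100
Rg = 450 * 9.81 * 2.38 / 100
Rg = 4414.5 * 0.0238
Rg = 105.07 kN

105.07


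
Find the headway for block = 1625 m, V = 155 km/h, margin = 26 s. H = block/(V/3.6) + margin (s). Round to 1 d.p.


V = 155 / 3.6 = 43.0556 m/s
Block traversal time = 1625 / 43.0556 = 37.7419 s
Headway = 37.7419 + 26
Headway = 63.7 s

63.7


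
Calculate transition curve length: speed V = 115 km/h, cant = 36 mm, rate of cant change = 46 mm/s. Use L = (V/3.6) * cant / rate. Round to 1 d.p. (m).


Convert speed: V = 115 / 3.6 = 31.9444 m/s
L = 31.9444 * 36 / 46
L = 1150.0 / 46
L = 25.0 m

25.0


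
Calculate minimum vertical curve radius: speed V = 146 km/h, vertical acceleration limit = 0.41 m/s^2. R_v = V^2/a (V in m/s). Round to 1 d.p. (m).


Convert speed: V = 146 / 3.6 = 40.5556 m/s
V^2 = 1644.7531 m^2/s^2
R_v = 1644.7531 / 0.41
R_v = 4011.6 m

4011.6


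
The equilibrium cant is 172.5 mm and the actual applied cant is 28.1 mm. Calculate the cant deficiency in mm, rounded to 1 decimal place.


Cant deficiency = equilibrium cant - actual cant
CD = 172.5 - 28.1
CD = 144.4 mm

144.4


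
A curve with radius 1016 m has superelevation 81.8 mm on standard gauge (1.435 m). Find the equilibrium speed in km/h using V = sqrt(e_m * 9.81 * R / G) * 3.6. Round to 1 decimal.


Convert cant: e = 81.8 mm = 0.0818 m
V_ms = sqrt(0.0818 * 9.81 * 1016 / 1.435)
V_ms = sqrt(568.151448) = 23.8359 m/s
V = 23.8359 * 3.6 = 85.8 km/h

85.8


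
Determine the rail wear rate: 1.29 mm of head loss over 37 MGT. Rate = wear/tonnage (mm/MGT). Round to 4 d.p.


Wear rate = total wear / cumulative tonnage
Rate = 1.29 / 37
Rate = 0.0349 mm/MGT

0.0349


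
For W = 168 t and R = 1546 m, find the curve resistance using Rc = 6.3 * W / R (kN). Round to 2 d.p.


Rc = 6.3 * W / R
Rc = 6.3 * 168 / 1546
Rc = 1058.4 / 1546
Rc = 0.68 kN

0.68


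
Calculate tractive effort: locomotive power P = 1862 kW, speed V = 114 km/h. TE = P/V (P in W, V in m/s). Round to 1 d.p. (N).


Convert: P = 1862 kW = 1862000 W
V = 114 / 3.6 = 31.6667 m/s
TE = 1862000 / 31.6667
TE = 58800.0 N

58800.0


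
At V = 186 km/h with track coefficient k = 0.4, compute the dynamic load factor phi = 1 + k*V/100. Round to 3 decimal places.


phi = 1 + k * V / 100
phi = 1 + 0.4 * 186 / 100
phi = 1 + 0.744
phi = 1.744

1.744


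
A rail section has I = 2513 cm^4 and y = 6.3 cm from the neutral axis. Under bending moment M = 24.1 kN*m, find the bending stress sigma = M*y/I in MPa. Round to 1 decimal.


Convert units:
M = 24.1 kN*m = 24100000 N*mm
y = 6.3 cm = 63 mm
I = 2513 cm^4 = 25130000 mm^4
sigma = 24100000 * 63 / 25130000
sigma = 60.4 MPa

60.4


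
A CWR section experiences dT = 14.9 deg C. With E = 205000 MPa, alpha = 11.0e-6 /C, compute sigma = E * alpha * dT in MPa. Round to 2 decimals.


sigma = E * alpha * dT
sigma = 205000 * 11.0e-6 * 14.9
sigma = 2.255 * 14.9
sigma = 33.60 MPa

33.60


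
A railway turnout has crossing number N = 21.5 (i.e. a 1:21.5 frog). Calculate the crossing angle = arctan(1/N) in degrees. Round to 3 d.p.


1/N = 1/21.5 = 0.046512
angle = arctan(0.046512) = 0.046478 rad
angle = 0.046478 * 180/pi = 2.663 degrees

2.663


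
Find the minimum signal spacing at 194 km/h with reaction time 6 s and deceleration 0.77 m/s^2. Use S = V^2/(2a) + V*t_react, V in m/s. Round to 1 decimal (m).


V = 194 / 3.6 = 53.8889 m/s
Braking distance = 53.8889^2 / (2*0.77) = 1885.7223 m
Sighting distance = 53.8889 * 6 = 323.3333 m
S = 1885.7223 + 323.3333 = 2209.1 m

2209.1


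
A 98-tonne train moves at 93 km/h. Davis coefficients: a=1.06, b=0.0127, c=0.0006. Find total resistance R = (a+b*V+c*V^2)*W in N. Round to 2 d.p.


b*V = 0.0127 * 93 = 1.1811
c*V^2 = 0.0006 * 8649 = 5.1894
R_per_t = 1.06 + 1.1811 + 5.1894 = 7.4305 N/t
R_total = 7.4305 * 98 = 728.19 N

728.19


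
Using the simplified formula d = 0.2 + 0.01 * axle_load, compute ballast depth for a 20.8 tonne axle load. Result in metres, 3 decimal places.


d = 0.2 + 0.01 * 20.8
d = 0.2 + 0.208
d = 0.408 m

0.408


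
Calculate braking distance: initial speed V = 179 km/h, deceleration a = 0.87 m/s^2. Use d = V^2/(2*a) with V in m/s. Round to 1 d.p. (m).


Convert speed: V = 179 / 3.6 = 49.7222 m/s
V^2 = 2472.2994
d = 2472.2994 / (2 * 0.87)
d = 2472.2994 / 1.74
d = 1420.9 m

1420.9


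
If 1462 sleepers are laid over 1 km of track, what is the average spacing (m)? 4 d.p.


Spacing = 1000 m / number of sleepers
Spacing = 1000 / 1462
Spacing = 0.6840 m

0.6840


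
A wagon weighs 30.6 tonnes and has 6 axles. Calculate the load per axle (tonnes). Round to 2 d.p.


Load per axle = total weight / number of axles
Load = 30.6 / 6
Load = 5.10 tonnes

5.10


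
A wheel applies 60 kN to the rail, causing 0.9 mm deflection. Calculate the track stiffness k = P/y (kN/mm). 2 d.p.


Track stiffness k = P / y
k = 60 / 0.9
k = 66.67 kN/mm

66.67


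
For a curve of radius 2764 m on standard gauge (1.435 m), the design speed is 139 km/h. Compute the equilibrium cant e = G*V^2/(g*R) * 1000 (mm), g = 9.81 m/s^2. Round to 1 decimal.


Convert speed: V = 139 / 3.6 = 38.6111 m/s
Apply formula: e = 1.435 * 38.6111^2 / (9.81 * 2764)
e = 1.435 * 1490.8179 / 27114.84
e = 0.078899 m = 78.9 mm

78.9


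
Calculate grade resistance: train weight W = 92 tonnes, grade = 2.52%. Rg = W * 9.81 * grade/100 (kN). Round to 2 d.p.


Rg = W * 9.81 * grade / 100
Rg = 92 * 9.81 * 2.52 / 100
Rg = 902.52 * 0.0252
Rg = 22.74 kN

22.74


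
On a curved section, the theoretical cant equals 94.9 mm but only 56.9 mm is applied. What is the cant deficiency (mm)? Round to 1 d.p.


Cant deficiency = equilibrium cant - actual cant
CD = 94.9 - 56.9
CD = 38.0 mm

38.0


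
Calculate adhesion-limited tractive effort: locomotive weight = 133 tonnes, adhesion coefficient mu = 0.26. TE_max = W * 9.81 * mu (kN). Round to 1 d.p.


TE_max = W * g * mu
TE_max = 133 * 9.81 * 0.26
TE_max = 1304.73 * 0.26
TE_max = 339.2 kN

339.2


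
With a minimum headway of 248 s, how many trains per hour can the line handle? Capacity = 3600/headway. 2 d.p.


Capacity = 3600 / headway
Capacity = 3600 / 248
Capacity = 14.52 trains/hour

14.52


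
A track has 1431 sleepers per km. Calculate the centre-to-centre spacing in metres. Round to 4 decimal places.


Spacing = 1000 m / number of sleepers
Spacing = 1000 / 1431
Spacing = 0.6988 m

0.6988


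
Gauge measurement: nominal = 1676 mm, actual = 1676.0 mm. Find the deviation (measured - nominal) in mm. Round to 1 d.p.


Deviation = measured - nominal
Deviation = 1676.0 - 1676
Deviation = 0.0 mm

0.0


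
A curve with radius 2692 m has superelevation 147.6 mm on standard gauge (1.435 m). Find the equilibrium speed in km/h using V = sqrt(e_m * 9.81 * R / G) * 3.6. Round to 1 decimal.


Convert cant: e = 147.6 mm = 0.1476 m
V_ms = sqrt(0.1476 * 9.81 * 2692 / 1.435)
V_ms = sqrt(2716.304914) = 52.1182 m/s
V = 52.1182 * 3.6 = 187.6 km/h

187.6


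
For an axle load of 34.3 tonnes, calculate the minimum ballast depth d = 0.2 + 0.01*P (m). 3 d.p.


d = 0.2 + 0.01 * 34.3
d = 0.2 + 0.343
d = 0.543 m

0.543


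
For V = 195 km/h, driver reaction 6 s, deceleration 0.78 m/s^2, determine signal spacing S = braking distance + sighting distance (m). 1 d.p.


V = 195 / 3.6 = 54.1667 m/s
Braking distance = 54.1667^2 / (2*0.78) = 1880.787 m
Sighting distance = 54.1667 * 6 = 325.0 m
S = 1880.787 + 325.0 = 2205.8 m

2205.8


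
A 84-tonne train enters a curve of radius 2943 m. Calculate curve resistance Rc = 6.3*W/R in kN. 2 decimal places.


Rc = 6.3 * W / R
Rc = 6.3 * 84 / 2943
Rc = 529.2 / 2943
Rc = 0.18 kN

0.18


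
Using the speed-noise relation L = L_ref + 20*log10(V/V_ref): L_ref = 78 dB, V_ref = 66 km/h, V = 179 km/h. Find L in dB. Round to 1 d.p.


V/V_ref = 179 / 66 = 2.712121
log10(2.712121) = 0.433309
20 * 0.433309 = 8.6662
L = 78 + 8.6662 = 86.7 dB

86.7


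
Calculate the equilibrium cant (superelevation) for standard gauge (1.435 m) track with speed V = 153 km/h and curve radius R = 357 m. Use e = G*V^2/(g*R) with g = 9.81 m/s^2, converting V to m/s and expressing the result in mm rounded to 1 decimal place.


Convert speed: V = 153 / 3.6 = 42.5 m/s
Apply formula: e = 1.435 * 42.5^2 / (9.81 * 357)
e = 1.435 * 1806.25 / 3502.17
e = 0.740104 m = 740.1 mm

740.1


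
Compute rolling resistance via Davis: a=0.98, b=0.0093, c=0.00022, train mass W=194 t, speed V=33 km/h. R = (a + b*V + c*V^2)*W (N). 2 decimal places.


b*V = 0.0093 * 33 = 0.3069
c*V^2 = 0.00022 * 1089 = 0.23958
R_per_t = 0.98 + 0.3069 + 0.23958 = 1.52648 N/t
R_total = 1.52648 * 194 = 296.14 N

296.14


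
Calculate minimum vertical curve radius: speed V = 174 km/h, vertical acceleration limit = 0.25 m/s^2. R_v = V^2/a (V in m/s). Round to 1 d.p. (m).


Convert speed: V = 174 / 3.6 = 48.3333 m/s
V^2 = 2336.1111 m^2/s^2
R_v = 2336.1111 / 0.25
R_v = 9344.4 m

9344.4


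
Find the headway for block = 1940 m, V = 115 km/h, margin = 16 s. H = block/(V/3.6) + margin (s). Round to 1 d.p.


V = 115 / 3.6 = 31.9444 m/s
Block traversal time = 1940 / 31.9444 = 60.7304 s
Headway = 60.7304 + 16
Headway = 76.7 s

76.7


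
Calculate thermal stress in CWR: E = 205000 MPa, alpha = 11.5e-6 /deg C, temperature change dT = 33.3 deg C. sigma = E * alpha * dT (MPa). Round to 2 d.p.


sigma = E * alpha * dT
sigma = 205000 * 11.5e-6 * 33.3
sigma = 2.3575 * 33.3
sigma = 78.50 MPa

78.50


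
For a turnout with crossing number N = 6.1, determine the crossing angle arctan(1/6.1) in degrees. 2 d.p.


1/N = 1/6.1 = 0.163934
angle = arctan(0.163934) = 0.162489 rad
angle = 0.162489 * 180/pi = 9.31 degrees

9.31


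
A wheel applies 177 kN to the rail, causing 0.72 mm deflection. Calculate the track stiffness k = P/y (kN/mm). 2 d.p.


Track stiffness k = P / y
k = 177 / 0.72
k = 245.83 kN/mm

245.83


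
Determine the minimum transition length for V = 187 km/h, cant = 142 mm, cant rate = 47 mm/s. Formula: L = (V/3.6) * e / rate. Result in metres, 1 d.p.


Convert speed: V = 187 / 3.6 = 51.9444 m/s
L = 51.9444 * 142 / 47
L = 7376.1111 / 47
L = 156.9 m

156.9


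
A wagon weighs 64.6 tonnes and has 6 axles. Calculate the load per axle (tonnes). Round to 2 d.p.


Load per axle = total weight / number of axles
Load = 64.6 / 6
Load = 10.77 tonnes

10.77


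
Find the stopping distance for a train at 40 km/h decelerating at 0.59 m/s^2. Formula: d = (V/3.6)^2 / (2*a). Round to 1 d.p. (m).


Convert speed: V = 40 / 3.6 = 11.1111 m/s
V^2 = 123.4568
d = 123.4568 / (2 * 0.59)
d = 123.4568 / 1.18
d = 104.6 m

104.6


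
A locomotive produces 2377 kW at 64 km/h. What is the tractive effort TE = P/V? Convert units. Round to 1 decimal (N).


Convert: P = 2377 kW = 2377000 W
V = 64 / 3.6 = 17.7778 m/s
TE = 2377000 / 17.7778
TE = 133706.3 N

133706.3


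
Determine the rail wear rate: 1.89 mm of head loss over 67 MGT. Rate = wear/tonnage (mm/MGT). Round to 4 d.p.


Wear rate = total wear / cumulative tonnage
Rate = 1.89 / 67
Rate = 0.0282 mm/MGT

0.0282


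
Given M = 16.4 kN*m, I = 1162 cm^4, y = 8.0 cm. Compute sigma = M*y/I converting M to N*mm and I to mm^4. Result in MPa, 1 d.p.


Convert units:
M = 16.4 kN*m = 16400000 N*mm
y = 8.0 cm = 80 mm
I = 1162 cm^4 = 11620000 mm^4
sigma = 16400000 * 80 / 11620000
sigma = 112.9 MPa

112.9


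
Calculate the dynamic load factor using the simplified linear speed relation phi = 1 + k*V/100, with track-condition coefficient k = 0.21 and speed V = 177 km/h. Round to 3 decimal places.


phi = 1 + k * V / 100
phi = 1 + 0.21 * 177 / 100
phi = 1 + 0.3717
phi = 1.372

1.372


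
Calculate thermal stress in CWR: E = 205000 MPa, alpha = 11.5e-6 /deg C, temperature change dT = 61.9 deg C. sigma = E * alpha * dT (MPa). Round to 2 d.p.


sigma = E * alpha * dT
sigma = 205000 * 11.5e-6 * 61.9
sigma = 2.3575 * 61.9
sigma = 145.93 MPa

145.93


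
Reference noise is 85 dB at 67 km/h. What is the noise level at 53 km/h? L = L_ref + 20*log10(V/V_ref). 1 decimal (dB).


V/V_ref = 53 / 67 = 0.791045
log10(0.791045) = -0.101799
20 * -0.101799 = -2.036
L = 85 + -2.036 = 83.0 dB

83.0


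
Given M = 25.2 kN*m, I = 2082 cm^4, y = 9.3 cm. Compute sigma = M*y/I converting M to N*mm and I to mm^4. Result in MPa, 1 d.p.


Convert units:
M = 25.2 kN*m = 25200000 N*mm
y = 9.3 cm = 93 mm
I = 2082 cm^4 = 20820000 mm^4
sigma = 25200000 * 93 / 20820000
sigma = 112.6 MPa

112.6


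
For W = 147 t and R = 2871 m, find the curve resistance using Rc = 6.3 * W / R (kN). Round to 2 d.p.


Rc = 6.3 * W / R
Rc = 6.3 * 147 / 2871
Rc = 926.1 / 2871
Rc = 0.32 kN

0.32


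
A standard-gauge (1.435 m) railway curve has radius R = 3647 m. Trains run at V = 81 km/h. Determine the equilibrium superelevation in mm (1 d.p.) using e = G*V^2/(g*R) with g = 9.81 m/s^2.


Convert speed: V = 81 / 3.6 = 22.5 m/s
Apply formula: e = 1.435 * 22.5^2 / (9.81 * 3647)
e = 1.435 * 506.25 / 35777.07
e = 0.020305 m = 20.3 mm

20.3


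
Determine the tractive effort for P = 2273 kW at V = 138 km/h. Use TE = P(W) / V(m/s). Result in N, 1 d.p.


Convert: P = 2273 kW = 2273000 W
V = 138 / 3.6 = 38.3333 m/s
TE = 2273000 / 38.3333
TE = 59295.7 N

59295.7


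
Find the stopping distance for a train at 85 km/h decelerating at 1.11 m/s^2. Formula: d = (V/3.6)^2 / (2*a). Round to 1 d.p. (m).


Convert speed: V = 85 / 3.6 = 23.6111 m/s
V^2 = 557.4846
d = 557.4846 / (2 * 1.11)
d = 557.4846 / 2.22
d = 251.1 m

251.1


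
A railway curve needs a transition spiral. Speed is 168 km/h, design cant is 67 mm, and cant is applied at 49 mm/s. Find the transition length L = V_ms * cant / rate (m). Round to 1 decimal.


Convert speed: V = 168 / 3.6 = 46.6667 m/s
L = 46.6667 * 67 / 49
L = 3126.6667 / 49
L = 63.8 m

63.8


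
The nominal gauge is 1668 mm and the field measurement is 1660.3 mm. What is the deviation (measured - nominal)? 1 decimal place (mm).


Deviation = measured - nominal
Deviation = 1660.3 - 1668
Deviation = -7.7 mm

-7.7


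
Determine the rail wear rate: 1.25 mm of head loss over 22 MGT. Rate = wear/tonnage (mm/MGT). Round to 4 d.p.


Wear rate = total wear / cumulative tonnage
Rate = 1.25 / 22
Rate = 0.0568 mm/MGT

0.0568


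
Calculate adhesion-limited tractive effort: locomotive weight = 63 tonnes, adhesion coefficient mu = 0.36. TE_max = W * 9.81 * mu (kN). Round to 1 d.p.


TE_max = W * g * mu
TE_max = 63 * 9.81 * 0.36
TE_max = 618.03 * 0.36
TE_max = 222.5 kN

222.5


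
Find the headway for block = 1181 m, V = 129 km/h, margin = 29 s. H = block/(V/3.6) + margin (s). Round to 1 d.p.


V = 129 / 3.6 = 35.8333 m/s
Block traversal time = 1181 / 35.8333 = 32.9581 s
Headway = 32.9581 + 29
Headway = 62.0 s

62.0


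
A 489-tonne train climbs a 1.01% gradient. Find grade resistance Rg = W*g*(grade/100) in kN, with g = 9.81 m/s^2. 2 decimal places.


Rg = W * 9.81 * grade / 100
Rg = 489 * 9.81 * 1.01 / 100
Rg = 4797.09 * 0.0101
Rg = 48.45 kN

48.45


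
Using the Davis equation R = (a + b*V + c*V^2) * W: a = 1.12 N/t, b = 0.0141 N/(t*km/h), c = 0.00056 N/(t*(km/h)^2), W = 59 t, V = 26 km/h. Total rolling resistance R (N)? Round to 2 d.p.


b*V = 0.0141 * 26 = 0.3666
c*V^2 = 0.00056 * 676 = 0.37856
R_per_t = 1.12 + 0.3666 + 0.37856 = 1.86516 N/t
R_total = 1.86516 * 59 = 110.04 N

110.04


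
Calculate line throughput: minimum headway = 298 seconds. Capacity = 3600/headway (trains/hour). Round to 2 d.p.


Capacity = 3600 / headway
Capacity = 3600 / 298
Capacity = 12.08 trains/hour

12.08


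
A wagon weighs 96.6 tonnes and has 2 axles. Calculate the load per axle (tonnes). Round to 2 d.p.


Load per axle = total weight / number of axles
Load = 96.6 / 2
Load = 48.30 tonnes

48.30


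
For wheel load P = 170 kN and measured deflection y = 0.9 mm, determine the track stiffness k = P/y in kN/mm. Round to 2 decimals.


Track stiffness k = P / y
k = 170 / 0.9
k = 188.89 kN/mm

188.89


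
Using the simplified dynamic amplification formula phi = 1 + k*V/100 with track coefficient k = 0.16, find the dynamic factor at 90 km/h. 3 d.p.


phi = 1 + k * V / 100
phi = 1 + 0.16 * 90 / 100
phi = 1 + 0.144
phi = 1.144

1.144


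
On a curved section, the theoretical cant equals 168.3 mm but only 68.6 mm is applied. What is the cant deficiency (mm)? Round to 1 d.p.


Cant deficiency = equilibrium cant - actual cant
CD = 168.3 - 68.6
CD = 99.7 mm

99.7


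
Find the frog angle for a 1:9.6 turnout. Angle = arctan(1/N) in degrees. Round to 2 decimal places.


1/N = 1/9.6 = 0.104167
angle = arctan(0.104167) = 0.103792 rad
angle = 0.103792 * 180/pi = 5.95 degrees

5.95


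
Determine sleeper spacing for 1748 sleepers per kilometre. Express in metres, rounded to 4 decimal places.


Spacing = 1000 m / number of sleepers
Spacing = 1000 / 1748
Spacing = 0.5721 m

0.5721


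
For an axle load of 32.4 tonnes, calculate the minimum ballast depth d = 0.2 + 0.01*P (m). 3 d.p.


d = 0.2 + 0.01 * 32.4
d = 0.2 + 0.324
d = 0.524 m

0.524


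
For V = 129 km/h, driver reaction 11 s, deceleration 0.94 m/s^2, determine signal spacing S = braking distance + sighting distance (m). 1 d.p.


V = 129 / 3.6 = 35.8333 m/s
Braking distance = 35.8333^2 / (2*0.94) = 682.9935 m
Sighting distance = 35.8333 * 11 = 394.1667 m
S = 682.9935 + 394.1667 = 1077.2 m

1077.2


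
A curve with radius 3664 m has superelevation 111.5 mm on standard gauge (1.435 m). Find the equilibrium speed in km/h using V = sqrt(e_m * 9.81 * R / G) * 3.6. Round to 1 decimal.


Convert cant: e = 111.5 mm = 0.1115 m
V_ms = sqrt(0.1115 * 9.81 * 3664 / 1.435)
V_ms = sqrt(2792.848892) = 52.8474 m/s
V = 52.8474 * 3.6 = 190.3 km/h

190.3


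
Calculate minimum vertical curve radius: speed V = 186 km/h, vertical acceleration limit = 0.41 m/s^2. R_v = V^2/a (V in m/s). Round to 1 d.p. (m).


Convert speed: V = 186 / 3.6 = 51.6667 m/s
V^2 = 2669.4444 m^2/s^2
R_v = 2669.4444 / 0.41
R_v = 6510.8 m

6510.8


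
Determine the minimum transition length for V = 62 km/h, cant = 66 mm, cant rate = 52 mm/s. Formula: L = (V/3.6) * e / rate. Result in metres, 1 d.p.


Convert speed: V = 62 / 3.6 = 17.2222 m/s
L = 17.2222 * 66 / 52
L = 1136.6667 / 52
L = 21.9 m

21.9


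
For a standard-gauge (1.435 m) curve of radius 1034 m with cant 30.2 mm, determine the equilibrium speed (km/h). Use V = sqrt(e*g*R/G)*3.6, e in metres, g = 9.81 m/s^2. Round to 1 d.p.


Convert cant: e = 30.2 mm = 0.0302 m
V_ms = sqrt(0.0302 * 9.81 * 1034 / 1.435)
V_ms = sqrt(213.473803) = 14.6107 m/s
V = 14.6107 * 3.6 = 52.6 km/h

52.6


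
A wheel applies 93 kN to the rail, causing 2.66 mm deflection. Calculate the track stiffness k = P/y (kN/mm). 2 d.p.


Track stiffness k = P / y
k = 93 / 2.66
k = 34.96 kN/mm

34.96


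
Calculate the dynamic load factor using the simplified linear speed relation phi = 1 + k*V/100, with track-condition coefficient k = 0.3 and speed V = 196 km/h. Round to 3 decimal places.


phi = 1 + k * V / 100
phi = 1 + 0.3 * 196 / 100
phi = 1 + 0.588
phi = 1.588

1.588


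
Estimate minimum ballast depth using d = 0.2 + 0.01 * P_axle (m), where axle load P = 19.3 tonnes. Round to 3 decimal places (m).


d = 0.2 + 0.01 * 19.3
d = 0.2 + 0.193
d = 0.393 m

0.393


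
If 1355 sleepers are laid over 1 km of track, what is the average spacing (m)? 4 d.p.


Spacing = 1000 m / number of sleepers
Spacing = 1000 / 1355
Spacing = 0.7380 m

0.7380


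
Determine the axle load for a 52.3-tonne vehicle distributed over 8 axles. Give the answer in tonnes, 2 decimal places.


Load per axle = total weight / number of axles
Load = 52.3 / 8
Load = 6.54 tonnes

6.54


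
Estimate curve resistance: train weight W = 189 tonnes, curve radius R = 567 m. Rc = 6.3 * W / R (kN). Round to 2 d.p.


Rc = 6.3 * W / R
Rc = 6.3 * 189 / 567
Rc = 1190.7 / 567
Rc = 2.10 kN

2.10


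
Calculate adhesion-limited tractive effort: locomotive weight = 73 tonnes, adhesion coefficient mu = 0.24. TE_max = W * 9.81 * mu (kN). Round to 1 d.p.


TE_max = W * g * mu
TE_max = 73 * 9.81 * 0.24
TE_max = 716.13 * 0.24
TE_max = 171.9 kN

171.9


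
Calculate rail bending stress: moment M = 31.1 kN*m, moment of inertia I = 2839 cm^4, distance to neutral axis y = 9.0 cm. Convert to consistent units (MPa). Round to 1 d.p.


Convert units:
M = 31.1 kN*m = 31100000 N*mm
y = 9.0 cm = 90 mm
I = 2839 cm^4 = 28390000 mm^4
sigma = 31100000 * 90 / 28390000
sigma = 98.6 MPa

98.6


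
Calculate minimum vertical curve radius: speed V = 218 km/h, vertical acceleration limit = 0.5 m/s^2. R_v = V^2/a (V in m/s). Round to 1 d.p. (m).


Convert speed: V = 218 / 3.6 = 60.5556 m/s
V^2 = 3666.9753 m^2/s^2
R_v = 3666.9753 / 0.5
R_v = 7334.0 m

7334.0


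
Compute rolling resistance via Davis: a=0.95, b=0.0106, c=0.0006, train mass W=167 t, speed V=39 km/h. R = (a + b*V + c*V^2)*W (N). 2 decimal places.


b*V = 0.0106 * 39 = 0.4134
c*V^2 = 0.0006 * 1521 = 0.9126
R_per_t = 0.95 + 0.4134 + 0.9126 = 2.276 N/t
R_total = 2.276 * 167 = 380.09 N

380.09


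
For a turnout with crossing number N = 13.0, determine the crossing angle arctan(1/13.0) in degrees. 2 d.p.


1/N = 1/13.0 = 0.076923
angle = arctan(0.076923) = 0.076772 rad
angle = 0.076772 * 180/pi = 4.40 degrees

4.40


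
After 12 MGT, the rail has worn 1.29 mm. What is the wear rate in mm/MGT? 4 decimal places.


Wear rate = total wear / cumulative tonnage
Rate = 1.29 / 12
Rate = 0.1075 mm/MGT

0.1075


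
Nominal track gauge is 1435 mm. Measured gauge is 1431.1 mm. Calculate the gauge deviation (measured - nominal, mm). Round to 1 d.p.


Deviation = measured - nominal
Deviation = 1431.1 - 1435
Deviation = -3.9 mm

-3.9


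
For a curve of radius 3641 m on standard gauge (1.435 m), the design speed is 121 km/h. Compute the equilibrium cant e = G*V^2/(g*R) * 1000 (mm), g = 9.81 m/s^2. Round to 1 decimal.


Convert speed: V = 121 / 3.6 = 33.6111 m/s
Apply formula: e = 1.435 * 33.6111^2 / (9.81 * 3641)
e = 1.435 * 1129.7068 / 35718.21
e = 0.045387 m = 45.4 mm

45.4


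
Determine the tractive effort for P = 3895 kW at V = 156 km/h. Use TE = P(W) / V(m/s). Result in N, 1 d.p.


Convert: P = 3895 kW = 3895000 W
V = 156 / 3.6 = 43.3333 m/s
TE = 3895000 / 43.3333
TE = 89884.6 N

89884.6


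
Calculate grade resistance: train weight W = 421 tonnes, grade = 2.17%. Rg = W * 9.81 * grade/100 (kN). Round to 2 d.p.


Rg = W * 9.81 * grade / 100
Rg = 421 * 9.81 * 2.17 / 100
Rg = 4130.01 * 0.0217
Rg = 89.62 kN

89.62


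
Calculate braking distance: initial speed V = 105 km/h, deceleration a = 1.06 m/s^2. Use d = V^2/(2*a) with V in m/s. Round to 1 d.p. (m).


Convert speed: V = 105 / 3.6 = 29.1667 m/s
V^2 = 850.6944
d = 850.6944 / (2 * 1.06)
d = 850.6944 / 2.12
d = 401.3 m

401.3


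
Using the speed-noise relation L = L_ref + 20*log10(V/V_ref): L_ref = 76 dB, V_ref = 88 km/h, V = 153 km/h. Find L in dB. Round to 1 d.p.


V/V_ref = 153 / 88 = 1.738636
log10(1.738636) = 0.240209
20 * 0.240209 = 4.8042
L = 76 + 4.8042 = 80.8 dB

80.8


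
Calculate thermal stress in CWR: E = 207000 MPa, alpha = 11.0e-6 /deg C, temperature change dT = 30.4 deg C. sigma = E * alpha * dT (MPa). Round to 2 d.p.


sigma = E * alpha * dT
sigma = 207000 * 11.0e-6 * 30.4
sigma = 2.277 * 30.4
sigma = 69.22 MPa

69.22
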